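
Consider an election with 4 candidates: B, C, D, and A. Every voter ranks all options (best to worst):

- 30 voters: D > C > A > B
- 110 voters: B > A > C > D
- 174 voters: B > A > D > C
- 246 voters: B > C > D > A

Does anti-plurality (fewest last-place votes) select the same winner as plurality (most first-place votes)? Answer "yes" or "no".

yes

Anti-plurality — last-place votes: B 30, C 174, D 110, A 246. Winner: B.
Plurality — first-place votes: B 530, C 0, D 30, A 0. Winner: B.
The two methods agree.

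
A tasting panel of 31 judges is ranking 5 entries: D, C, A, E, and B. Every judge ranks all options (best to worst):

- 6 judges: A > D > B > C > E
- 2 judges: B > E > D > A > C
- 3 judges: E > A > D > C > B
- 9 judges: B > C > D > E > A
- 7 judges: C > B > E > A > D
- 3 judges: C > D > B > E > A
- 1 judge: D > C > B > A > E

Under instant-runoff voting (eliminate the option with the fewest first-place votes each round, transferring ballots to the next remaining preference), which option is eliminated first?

Round 1: D 1, C 10, A 6, E 3, B 11. Eliminate D.

D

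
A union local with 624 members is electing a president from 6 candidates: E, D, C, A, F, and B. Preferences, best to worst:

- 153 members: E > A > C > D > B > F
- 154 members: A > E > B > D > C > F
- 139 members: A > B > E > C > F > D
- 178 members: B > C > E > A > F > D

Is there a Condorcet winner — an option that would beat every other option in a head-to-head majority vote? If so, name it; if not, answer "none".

Checking pairwise contests:
B beats E 317–307.
E beats D 624–0.
E beats C 446–178.
E beats A 331–293.
E beats F 624–0.
A beats B 446–178.
Every option loses at least one head-to-head, so there is no Condorcet winner.

none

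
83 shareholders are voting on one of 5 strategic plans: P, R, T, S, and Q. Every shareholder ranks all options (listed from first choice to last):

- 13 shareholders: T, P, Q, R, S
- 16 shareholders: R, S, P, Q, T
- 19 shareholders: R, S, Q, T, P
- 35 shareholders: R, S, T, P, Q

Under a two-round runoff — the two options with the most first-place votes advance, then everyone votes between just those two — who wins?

Round 1 first-place votes: P 0, R 70, T 13, S 0, Q 0.
R and T advance.
Runoff: R is preferred to T by 70 voters; T by 13.
R wins the runoff.

R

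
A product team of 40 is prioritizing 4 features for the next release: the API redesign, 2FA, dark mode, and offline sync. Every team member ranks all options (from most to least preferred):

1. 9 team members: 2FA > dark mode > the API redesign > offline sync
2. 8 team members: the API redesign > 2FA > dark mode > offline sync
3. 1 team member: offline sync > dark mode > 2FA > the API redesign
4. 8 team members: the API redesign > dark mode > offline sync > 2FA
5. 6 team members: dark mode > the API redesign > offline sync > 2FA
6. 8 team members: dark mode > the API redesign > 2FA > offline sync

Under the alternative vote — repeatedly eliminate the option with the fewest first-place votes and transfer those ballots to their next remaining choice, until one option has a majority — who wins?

Round 1: the API redesign 16, 2FA 9, dark mode 14, offline sync 1. Eliminate offline sync.
Round 2: the API redesign 16, 2FA 9, dark mode 15. Eliminate 2FA.
Round 3: the API redesign 16, dark mode 24. Dark mode has a majority.

dark mode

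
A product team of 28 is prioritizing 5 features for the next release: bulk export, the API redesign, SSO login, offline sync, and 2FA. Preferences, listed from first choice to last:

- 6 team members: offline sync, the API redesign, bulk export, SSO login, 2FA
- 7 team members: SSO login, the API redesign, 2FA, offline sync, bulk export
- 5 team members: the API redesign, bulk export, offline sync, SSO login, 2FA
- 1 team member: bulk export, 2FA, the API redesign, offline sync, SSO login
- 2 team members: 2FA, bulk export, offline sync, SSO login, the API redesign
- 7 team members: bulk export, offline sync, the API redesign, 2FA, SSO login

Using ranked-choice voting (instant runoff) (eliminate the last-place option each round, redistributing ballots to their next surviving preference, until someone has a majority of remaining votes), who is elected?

bulk export

Round 1: bulk export 8, the API redesign 5, SSO login 7, offline sync 6, 2FA 2. Eliminate 2FA.
Round 2: bulk export 10, the API redesign 5, SSO login 7, offline sync 6. Eliminate the API redesign.
Round 3: bulk export 15, SSO login 7, offline sync 6. Bulk export has a majority.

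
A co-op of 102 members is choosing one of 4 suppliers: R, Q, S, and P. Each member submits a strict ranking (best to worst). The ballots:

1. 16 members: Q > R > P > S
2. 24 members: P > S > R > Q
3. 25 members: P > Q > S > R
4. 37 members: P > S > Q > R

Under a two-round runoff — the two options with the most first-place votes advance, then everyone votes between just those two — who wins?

P

Round 1 first-place votes: R 0, Q 16, S 0, P 86.
P and Q advance.
Runoff: P is preferred to Q by 86 voters; Q by 16.
P wins the runoff.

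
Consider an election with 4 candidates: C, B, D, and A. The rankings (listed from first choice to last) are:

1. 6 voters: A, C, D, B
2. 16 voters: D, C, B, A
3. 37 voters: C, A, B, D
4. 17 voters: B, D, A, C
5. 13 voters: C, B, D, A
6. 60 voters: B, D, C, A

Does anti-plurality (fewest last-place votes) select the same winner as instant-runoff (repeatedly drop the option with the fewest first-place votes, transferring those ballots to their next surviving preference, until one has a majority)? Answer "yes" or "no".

yes

Anti-plurality — last-place votes: C 17, B 6, D 37, A 89. Winner: B.
Instant-runoff — R1 C 50, B 77, D 16, A 6 (B winner). Winner: B.
The two methods agree.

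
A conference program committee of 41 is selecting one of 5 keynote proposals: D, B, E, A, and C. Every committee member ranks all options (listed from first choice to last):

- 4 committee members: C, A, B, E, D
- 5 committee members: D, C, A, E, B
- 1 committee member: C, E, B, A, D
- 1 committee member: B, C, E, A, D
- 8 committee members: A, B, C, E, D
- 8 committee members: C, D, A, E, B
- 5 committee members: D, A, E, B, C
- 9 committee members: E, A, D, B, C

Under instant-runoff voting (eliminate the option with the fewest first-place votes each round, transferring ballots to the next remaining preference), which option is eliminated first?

Round 1: D 10, B 1, E 9, A 8, C 13. Eliminate B.

B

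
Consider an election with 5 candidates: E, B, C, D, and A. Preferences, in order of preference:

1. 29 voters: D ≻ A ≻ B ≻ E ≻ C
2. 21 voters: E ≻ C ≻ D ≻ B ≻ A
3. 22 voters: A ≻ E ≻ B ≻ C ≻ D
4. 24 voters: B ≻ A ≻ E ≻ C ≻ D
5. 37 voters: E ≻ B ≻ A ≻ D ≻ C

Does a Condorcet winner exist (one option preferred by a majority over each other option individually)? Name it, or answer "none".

none

Checking pairwise contests:
A beats E 75–58.
E beats B 80–53.
E beats C 133–0.
E beats D 104–29.
B beats A 82–51.
Every option loses at least one head-to-head, so there is no Condorcet winner.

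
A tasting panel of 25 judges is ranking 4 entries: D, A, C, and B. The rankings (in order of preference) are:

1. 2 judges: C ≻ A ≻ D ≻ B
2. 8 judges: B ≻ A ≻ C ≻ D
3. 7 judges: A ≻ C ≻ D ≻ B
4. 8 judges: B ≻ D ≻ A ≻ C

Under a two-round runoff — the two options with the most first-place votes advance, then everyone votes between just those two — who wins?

Round 1 first-place votes: D 0, A 7, C 2, B 16.
B and A advance.
Runoff: B is preferred to A by 16 voters; A by 9.
B wins the runoff.

B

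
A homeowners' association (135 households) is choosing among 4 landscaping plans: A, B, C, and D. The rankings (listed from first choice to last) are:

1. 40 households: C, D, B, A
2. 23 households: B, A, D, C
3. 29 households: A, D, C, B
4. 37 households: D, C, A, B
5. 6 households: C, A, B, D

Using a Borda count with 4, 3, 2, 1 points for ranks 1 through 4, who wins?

A: 40·1 + 23·3 + 29·4 + 37·2 + 6·3 = 317
B: 40·2 + 23·4 + 29·1 + 37·1 + 6·2 = 250
C: 40·4 + 23·1 + 29·2 + 37·3 + 6·4 = 376
D: 40·3 + 23·2 + 29·3 + 37·4 + 6·1 = 407
D has the highest Borda score (407).

D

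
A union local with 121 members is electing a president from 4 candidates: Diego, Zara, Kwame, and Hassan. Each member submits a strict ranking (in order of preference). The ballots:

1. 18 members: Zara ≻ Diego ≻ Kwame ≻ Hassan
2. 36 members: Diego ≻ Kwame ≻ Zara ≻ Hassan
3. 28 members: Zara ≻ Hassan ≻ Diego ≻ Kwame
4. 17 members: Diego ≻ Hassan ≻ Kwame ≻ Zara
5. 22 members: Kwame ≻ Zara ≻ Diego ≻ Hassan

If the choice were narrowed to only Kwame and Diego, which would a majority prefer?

Voters preferring Kwame to Diego: 22; preferring Diego to Kwame: 99.
Diego wins the head-to-head.

Diego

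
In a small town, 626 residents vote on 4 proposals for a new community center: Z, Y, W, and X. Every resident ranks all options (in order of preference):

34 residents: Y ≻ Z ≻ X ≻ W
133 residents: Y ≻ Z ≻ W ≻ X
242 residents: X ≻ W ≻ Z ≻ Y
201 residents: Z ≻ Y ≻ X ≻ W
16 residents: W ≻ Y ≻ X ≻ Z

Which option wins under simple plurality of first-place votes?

X

First-place votes: Z 201, Y 167, W 16, X 242.
X has the most first-place votes.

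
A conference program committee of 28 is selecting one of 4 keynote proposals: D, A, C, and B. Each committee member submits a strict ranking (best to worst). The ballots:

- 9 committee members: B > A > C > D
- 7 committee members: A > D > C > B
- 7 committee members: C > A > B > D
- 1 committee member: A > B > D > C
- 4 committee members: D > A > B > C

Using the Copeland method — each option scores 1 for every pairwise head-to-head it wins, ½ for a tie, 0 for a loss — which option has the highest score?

D: loses to A, C, and B → score 0.
A: beats D, C, and B → score 3.
C: beats D; ties B; loses to A → score 1.5.
B: beats D; ties C; loses to A → score 1.5.
A has the best pairwise record.

A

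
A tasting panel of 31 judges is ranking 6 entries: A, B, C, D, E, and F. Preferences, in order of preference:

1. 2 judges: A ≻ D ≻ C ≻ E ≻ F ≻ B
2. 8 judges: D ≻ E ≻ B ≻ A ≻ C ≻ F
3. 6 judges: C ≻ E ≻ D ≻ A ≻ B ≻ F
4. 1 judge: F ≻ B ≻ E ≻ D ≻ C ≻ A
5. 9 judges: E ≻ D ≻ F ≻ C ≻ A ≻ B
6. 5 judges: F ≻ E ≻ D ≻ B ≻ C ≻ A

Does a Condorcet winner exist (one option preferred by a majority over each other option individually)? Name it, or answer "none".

E

E vs A: 29–2 for E.
E vs B: 30–1 for E.
E vs C: 23–8 for E.
E vs D: 21–10 for E.
E vs F: 25–6 for E.
E beats every other option head-to-head.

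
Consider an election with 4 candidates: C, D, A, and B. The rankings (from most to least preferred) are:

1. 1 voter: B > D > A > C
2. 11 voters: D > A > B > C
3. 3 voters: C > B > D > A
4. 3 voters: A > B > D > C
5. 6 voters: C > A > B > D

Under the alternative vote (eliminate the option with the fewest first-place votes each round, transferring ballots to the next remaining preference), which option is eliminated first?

Round 1: C 9, D 11, A 3, B 1. Eliminate B.

B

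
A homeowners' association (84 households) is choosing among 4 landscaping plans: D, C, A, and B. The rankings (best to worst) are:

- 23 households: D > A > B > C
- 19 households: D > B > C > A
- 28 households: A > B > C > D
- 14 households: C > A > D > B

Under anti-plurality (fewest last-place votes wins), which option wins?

Last-place votes: D 28, C 23, A 19, B 14.
B is ranked last by the fewest voters, so B wins.

B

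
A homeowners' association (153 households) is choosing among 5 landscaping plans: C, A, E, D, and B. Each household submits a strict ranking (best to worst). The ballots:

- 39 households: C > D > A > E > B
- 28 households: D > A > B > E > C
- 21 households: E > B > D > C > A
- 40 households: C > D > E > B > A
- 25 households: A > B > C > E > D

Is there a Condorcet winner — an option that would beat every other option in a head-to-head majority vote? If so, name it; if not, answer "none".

C vs A: 100–53 for C.
C vs E: 104–49 for C.
C vs D: 104–49 for C.
C vs B: 79–74 for C.
C beats every other option head-to-head.

C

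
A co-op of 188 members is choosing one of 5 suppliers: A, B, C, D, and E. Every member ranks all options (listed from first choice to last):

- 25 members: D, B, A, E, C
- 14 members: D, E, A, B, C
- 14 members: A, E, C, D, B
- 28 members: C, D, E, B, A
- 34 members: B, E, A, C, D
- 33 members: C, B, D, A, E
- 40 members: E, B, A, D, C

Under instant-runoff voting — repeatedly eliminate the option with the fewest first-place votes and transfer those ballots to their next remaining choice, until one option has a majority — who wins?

Round 1: A 14, B 34, C 61, D 39, E 40. Eliminate A.
Round 2: B 34, C 61, D 39, E 54. Eliminate B.
Round 3: C 61, D 39, E 88. Eliminate D.
Round 4: C 61, E 127. E has a majority.

E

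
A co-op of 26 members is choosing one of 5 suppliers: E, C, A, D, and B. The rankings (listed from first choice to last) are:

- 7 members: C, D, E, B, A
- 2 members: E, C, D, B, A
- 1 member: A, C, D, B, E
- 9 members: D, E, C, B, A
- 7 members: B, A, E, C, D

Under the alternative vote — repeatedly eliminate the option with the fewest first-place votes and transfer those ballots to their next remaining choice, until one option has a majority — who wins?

Round 1: E 2, C 7, A 1, D 9, B 7. Eliminate A.
Round 2: E 2, C 8, D 9, B 7. Eliminate E.
Round 3: C 10, D 9, B 7. Eliminate B.
Round 4: C 17, D 9. C has a majority.

C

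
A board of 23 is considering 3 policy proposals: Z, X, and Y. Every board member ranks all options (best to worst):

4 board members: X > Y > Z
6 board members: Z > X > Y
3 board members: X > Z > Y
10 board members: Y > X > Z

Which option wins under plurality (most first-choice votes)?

Y

First-place votes: Z 6, X 7, Y 10.
Y has the most first-place votes.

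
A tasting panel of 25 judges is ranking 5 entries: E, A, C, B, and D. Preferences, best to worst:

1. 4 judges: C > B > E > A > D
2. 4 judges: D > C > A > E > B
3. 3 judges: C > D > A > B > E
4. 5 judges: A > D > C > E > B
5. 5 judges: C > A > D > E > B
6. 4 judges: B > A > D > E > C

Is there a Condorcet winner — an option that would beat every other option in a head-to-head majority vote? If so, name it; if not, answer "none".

Checking pairwise contests:
A beats E 21–4.
C beats A 16–9.
D beats C 13–12.
E beats B 14–11.
A beats D 18–7.
Every option loses at least one head-to-head, so there is no Condorcet winner.

none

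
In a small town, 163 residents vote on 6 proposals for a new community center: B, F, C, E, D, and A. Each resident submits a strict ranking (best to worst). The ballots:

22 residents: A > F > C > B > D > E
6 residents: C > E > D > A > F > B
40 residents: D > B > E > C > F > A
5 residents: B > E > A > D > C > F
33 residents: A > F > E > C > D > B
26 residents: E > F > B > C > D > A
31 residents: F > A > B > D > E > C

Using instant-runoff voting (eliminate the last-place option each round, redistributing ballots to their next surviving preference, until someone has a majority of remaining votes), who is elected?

A

Round 1: B 5, F 31, C 6, E 26, D 40, A 55. Eliminate B.
Round 2: F 31, C 6, E 31, D 40, A 55. Eliminate C.
Round 3: F 31, E 37, D 40, A 55. Eliminate F.
Round 4: E 37, D 40, A 86. A has a majority.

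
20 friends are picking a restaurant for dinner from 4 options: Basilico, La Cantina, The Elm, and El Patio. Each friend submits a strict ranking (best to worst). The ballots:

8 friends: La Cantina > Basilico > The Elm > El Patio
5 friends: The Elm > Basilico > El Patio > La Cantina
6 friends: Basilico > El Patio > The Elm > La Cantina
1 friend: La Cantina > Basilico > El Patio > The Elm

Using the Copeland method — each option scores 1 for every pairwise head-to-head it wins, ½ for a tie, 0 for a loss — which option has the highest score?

Basilico: beats La Cantina, The Elm, and El Patio → score 3.
La Cantina: loses to Basilico, The Elm, and El Patio → score 0.
The Elm: beats La Cantina and El Patio; loses to Basilico → score 2.
El Patio: beats La Cantina; loses to Basilico and The Elm → score 1.
Basilico has the best pairwise record.

Basilico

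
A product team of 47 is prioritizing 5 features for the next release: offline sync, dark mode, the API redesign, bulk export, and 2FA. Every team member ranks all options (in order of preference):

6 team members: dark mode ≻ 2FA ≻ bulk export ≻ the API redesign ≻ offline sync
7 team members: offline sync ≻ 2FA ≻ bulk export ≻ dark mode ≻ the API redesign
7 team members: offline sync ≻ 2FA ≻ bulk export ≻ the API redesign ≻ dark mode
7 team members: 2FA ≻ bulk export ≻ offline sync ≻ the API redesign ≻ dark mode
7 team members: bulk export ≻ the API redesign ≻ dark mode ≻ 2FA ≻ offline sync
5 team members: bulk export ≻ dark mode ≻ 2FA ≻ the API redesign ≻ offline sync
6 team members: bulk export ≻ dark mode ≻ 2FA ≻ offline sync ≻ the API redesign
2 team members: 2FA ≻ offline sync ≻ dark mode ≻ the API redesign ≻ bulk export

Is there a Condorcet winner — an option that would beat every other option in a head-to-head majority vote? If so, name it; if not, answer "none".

Checking pairwise contests:
dark mode beats offline sync 24–23.
bulk export beats dark mode 39–8.
offline sync beats the API redesign 29–18.
2FA beats bulk export 29–18.
dark mode beats 2FA 24–23.
Every option loses at least one head-to-head, so there is no Condorcet winner.

none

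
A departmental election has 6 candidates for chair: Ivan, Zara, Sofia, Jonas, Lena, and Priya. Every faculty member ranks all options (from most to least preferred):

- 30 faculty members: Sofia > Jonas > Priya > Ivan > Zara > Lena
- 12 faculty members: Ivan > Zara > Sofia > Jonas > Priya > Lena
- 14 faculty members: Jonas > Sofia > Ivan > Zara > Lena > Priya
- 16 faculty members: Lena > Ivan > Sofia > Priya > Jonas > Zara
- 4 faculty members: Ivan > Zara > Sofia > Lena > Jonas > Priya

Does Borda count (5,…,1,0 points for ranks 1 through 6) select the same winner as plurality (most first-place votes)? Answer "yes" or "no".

yes

Borda — scores: Ivan 246, Zara 122, Sofia 302, Jonas 234, Lena 102, Priya 134. Winner: Sofia.
Plurality — first-place votes: Ivan 16, Zara 0, Sofia 30, Jonas 14, Lena 16, Priya 0. Winner: Sofia.
The two methods agree.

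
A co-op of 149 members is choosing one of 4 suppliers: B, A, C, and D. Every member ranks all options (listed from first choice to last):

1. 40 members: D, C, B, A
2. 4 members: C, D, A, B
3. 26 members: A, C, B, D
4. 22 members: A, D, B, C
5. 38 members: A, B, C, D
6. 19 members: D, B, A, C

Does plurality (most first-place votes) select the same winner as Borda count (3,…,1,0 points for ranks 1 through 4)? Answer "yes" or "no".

Plurality — first-place votes: B 0, A 86, C 4, D 59. Winner: A.
Borda — scores: B 202, A 281, C 182, D 229. Winner: A.
The two methods agree.

yes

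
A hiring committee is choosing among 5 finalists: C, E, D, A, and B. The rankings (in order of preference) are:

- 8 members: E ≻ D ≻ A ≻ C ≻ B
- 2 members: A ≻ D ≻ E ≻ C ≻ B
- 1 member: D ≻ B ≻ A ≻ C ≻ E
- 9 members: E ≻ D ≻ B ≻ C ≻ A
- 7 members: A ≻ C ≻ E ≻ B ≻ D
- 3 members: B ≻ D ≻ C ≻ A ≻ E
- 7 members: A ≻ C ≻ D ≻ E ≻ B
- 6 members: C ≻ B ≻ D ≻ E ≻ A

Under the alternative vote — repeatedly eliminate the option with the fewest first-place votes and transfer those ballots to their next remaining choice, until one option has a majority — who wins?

Round 1: C 6, E 17, D 1, A 16, B 3. Eliminate D.
Round 2: C 6, E 17, A 16, B 4. Eliminate B.
Round 3: C 9, E 17, A 17. Eliminate C.
Round 4: E 23, A 20. E has a majority.

E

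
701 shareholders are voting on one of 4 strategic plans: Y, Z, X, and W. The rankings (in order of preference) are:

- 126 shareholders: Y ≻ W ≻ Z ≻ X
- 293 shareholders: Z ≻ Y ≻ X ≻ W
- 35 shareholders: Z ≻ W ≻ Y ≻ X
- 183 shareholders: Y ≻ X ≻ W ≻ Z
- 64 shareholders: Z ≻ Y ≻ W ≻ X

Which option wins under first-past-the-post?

First-place votes: Y 309, Z 392, X 0, W 0.
Z has the most first-place votes.

Z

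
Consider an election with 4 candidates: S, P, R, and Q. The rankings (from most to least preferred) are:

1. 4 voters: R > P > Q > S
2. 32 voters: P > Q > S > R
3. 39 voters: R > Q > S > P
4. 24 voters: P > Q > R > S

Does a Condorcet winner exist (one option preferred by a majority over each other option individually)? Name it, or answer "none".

P

P vs S: 60–39 for P.
P vs R: 56–43 for P.
P vs Q: 60–39 for P.
P beats every other option head-to-head.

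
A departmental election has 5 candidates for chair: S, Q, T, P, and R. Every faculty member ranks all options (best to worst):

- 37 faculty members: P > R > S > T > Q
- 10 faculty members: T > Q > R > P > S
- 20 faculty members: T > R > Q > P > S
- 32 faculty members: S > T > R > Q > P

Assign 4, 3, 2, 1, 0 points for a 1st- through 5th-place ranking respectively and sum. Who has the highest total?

S: 37·2 + 10·0 + 20·0 + 32·4 = 202
Q: 37·0 + 10·3 + 20·2 + 32·1 = 102
T: 37·1 + 10·4 + 20·4 + 32·3 = 253
P: 37·4 + 10·1 + 20·1 + 32·0 = 178
R: 37·3 + 10·2 + 20·3 + 32·2 = 255
R has the highest Borda score (255).

R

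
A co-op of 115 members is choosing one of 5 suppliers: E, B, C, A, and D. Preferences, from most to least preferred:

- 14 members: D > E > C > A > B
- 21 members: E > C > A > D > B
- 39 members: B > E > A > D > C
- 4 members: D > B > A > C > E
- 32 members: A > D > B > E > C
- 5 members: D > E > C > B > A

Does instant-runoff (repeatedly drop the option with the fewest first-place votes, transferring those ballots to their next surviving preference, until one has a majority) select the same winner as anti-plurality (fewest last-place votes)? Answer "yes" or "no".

no

Instant-runoff — R1 E 21, B 39, C 0, A 32, D 23 (C out); R2 E 21, B 39, A 32, D 23 (E out); R3 B 39, A 53, D 23 (D out); R4 B 48, A 67 (A winner). Winner: A.
Anti-plurality — last-place votes: E 4, B 35, C 71, A 5, D 0. Winner: D.
The two methods disagree.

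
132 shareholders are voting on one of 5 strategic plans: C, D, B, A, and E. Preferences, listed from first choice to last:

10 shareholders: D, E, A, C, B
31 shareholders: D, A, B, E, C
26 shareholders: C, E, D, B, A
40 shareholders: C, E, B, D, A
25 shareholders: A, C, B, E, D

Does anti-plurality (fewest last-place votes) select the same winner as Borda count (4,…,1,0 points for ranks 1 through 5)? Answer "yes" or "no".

Anti-plurality — last-place votes: C 31, D 25, B 10, A 66, E 0. Winner: E.
Borda — scores: C 349, D 256, B 218, A 213, E 284. Winner: C.
The two methods disagree.

no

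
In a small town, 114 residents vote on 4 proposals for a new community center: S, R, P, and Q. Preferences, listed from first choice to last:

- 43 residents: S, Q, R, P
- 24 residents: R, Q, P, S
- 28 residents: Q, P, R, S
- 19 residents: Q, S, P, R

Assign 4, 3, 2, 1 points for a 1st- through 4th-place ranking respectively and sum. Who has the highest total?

S: 43·4 + 24·1 + 28·1 + 19·3 = 281
R: 43·2 + 24·4 + 28·2 + 19·1 = 257
P: 43·1 + 24·2 + 28·3 + 19·2 = 213
Q: 43·3 + 24·3 + 28·4 + 19·4 = 389
Q has the highest Borda score (389).

Q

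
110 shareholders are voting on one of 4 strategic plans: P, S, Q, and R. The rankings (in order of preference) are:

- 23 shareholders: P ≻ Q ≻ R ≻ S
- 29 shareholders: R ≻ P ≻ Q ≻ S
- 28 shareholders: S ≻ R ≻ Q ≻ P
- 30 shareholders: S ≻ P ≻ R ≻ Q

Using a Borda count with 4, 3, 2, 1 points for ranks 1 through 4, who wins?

P: 23·4 + 29·3 + 28·1 + 30·3 = 297
S: 23·1 + 29·1 + 28·4 + 30·4 = 284
Q: 23·3 + 29·2 + 28·2 + 30·1 = 213
R: 23·2 + 29·4 + 28·3 + 30·2 = 306
R has the highest Borda score (306).

R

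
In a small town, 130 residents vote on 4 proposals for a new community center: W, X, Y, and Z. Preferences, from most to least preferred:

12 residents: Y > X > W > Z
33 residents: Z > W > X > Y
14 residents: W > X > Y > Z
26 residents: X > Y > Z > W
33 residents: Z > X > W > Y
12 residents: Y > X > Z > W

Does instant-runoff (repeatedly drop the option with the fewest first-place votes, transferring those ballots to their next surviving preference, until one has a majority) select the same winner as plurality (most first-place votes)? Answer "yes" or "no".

yes

Instant-runoff — R1 W 14, X 26, Y 24, Z 66 (Z winner). Winner: Z.
Plurality — first-place votes: W 14, X 26, Y 24, Z 66. Winner: Z.
The two methods agree.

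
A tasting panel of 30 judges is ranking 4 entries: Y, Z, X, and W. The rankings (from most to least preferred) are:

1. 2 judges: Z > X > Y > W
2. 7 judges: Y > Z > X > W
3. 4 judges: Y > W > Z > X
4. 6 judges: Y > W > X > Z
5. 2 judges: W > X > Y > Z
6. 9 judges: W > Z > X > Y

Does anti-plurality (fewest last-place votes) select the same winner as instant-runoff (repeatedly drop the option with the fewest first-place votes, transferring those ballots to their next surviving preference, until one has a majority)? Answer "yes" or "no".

Anti-plurality — last-place votes: Y 9, Z 8, X 4, W 9. Winner: X.
Instant-runoff — R1 Y 17, Z 2, X 0, W 11 (Y winner). Winner: Y.
The two methods disagree.

no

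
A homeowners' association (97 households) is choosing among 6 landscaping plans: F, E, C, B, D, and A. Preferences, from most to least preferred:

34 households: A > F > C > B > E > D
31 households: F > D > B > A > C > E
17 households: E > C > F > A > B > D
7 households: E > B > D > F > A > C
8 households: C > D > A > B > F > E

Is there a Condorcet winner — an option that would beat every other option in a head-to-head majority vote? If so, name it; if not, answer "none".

F vs E: 73–24 for F.
F vs C: 72–25 for F.
F vs B: 82–15 for F.
F vs D: 82–15 for F.
F vs A: 55–42 for F.
F beats every other option head-to-head.

F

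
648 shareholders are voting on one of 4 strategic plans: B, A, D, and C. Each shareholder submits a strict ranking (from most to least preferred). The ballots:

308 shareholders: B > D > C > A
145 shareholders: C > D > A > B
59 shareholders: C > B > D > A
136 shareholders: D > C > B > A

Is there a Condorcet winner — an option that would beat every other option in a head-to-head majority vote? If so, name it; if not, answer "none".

none

Checking pairwise contests:
C beats B 340–308.
B beats A 503–145.
B beats D 367–281.
D beats C 444–204.
Every option loses at least one head-to-head, so there is no Condorcet winner.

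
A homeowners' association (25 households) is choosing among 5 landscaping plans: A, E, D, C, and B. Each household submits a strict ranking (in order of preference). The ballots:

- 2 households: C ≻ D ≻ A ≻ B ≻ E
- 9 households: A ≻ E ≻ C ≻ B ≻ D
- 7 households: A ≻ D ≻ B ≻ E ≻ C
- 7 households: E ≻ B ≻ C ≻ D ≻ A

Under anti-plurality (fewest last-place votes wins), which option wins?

B

Last-place votes: A 7, E 2, D 9, C 7, B 0.
B is ranked last by the fewest voters, so B wins.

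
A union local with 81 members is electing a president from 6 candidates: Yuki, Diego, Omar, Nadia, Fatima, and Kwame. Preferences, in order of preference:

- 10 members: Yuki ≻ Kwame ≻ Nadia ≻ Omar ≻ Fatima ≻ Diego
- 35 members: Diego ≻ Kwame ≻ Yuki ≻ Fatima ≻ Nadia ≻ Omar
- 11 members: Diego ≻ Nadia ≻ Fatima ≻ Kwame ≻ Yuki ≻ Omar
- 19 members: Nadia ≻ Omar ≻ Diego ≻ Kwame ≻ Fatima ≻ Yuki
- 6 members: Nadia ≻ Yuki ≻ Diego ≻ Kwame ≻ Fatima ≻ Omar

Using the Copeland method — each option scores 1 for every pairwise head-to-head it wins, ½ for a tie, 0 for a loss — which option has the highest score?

Diego

Yuki: beats Omar, Nadia, and Fatima; loses to Diego and Kwame → score 3.
Diego: beats Yuki, Omar, Nadia, Fatima, and Kwame → score 5.
Omar: loses to Yuki, Diego, Nadia, Fatima, and Kwame → score 0.
Nadia: beats Omar and Fatima; loses to Yuki, Diego, and Kwame → score 2.
Fatima: beats Omar; loses to Yuki, Diego, Nadia, and Kwame → score 1.
Kwame: beats Yuki, Omar, Nadia, and Fatima; loses to Diego → score 4.
Diego has the best pairwise record.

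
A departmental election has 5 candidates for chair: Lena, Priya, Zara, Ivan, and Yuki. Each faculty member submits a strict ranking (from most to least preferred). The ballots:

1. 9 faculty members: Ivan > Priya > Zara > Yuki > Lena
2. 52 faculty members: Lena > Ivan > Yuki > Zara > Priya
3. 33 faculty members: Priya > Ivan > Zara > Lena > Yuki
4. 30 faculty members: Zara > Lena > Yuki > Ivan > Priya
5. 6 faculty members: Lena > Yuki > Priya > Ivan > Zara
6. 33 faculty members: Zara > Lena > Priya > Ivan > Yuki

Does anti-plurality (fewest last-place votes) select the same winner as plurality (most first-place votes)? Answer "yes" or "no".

Anti-plurality — last-place votes: Lena 9, Priya 82, Zara 6, Ivan 0, Yuki 66. Winner: Ivan.
Plurality — first-place votes: Lena 58, Priya 33, Zara 63, Ivan 9, Yuki 0. Winner: Zara.
The two methods disagree.

no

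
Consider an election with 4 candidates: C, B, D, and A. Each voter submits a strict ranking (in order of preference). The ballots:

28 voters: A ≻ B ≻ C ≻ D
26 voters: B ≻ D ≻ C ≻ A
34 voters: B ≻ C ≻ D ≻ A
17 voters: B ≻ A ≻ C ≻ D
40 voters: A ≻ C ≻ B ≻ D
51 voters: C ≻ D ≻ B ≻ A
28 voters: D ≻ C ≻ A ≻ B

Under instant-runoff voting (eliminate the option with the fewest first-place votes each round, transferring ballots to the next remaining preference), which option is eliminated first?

Round 1: C 51, B 77, D 28, A 68. Eliminate D.

D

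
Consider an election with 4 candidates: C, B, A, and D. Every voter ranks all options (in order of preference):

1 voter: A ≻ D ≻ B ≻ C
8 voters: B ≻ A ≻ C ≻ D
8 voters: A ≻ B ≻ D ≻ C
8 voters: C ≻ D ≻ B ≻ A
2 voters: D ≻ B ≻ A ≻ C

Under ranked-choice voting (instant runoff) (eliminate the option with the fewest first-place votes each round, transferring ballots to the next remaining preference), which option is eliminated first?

Round 1: C 8, B 8, A 9, D 2. Eliminate D.

D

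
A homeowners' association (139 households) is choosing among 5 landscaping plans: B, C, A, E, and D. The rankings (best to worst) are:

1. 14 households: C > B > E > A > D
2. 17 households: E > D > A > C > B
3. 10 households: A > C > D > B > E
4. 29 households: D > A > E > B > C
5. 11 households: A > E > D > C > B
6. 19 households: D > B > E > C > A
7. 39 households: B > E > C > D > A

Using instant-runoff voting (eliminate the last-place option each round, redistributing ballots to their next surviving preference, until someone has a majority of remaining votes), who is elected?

D

Round 1: B 39, C 14, A 21, E 17, D 48. Eliminate C.
Round 2: B 53, A 21, E 17, D 48. Eliminate E.
Round 3: B 53, A 21, D 65. Eliminate A.
Round 4: B 53, D 86. D has a majority.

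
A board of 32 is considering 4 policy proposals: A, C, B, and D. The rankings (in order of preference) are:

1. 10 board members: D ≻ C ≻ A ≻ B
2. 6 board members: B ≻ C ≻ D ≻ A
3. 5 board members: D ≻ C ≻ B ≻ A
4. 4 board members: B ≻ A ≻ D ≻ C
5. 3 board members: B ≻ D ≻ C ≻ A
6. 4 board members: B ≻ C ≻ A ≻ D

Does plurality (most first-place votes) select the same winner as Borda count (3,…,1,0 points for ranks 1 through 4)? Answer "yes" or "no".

no

Plurality — first-place votes: A 0, C 0, B 17, D 15. Winner: B.
Borda — scores: A 22, C 53, B 56, D 61. Winner: D.
The two methods disagree.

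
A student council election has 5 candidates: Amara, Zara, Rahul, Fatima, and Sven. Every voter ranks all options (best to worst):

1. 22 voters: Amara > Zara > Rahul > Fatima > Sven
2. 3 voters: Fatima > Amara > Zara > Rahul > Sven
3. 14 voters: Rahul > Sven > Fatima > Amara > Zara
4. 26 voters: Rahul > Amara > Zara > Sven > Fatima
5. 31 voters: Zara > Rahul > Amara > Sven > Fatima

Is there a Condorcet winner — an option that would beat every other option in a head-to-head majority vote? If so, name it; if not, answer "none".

Checking pairwise contests:
Rahul beats Amara 71–25.
Amara beats Zara 65–31.
Zara beats Rahul 56–40.
Amara beats Fatima 79–17.
Amara beats Sven 82–14.
Every option loses at least one head-to-head, so there is no Condorcet winner.

none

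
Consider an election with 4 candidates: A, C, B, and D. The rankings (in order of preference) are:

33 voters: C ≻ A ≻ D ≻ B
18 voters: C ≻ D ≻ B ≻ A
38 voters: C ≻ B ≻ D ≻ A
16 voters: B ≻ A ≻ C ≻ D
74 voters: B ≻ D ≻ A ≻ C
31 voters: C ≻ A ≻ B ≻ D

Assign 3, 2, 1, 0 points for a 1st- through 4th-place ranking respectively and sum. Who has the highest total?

B

A: 33·2 + 18·0 + 38·0 + 16·2 + 74·1 + 31·2 = 234
C: 33·3 + 18·3 + 38·3 + 16·1 + 74·0 + 31·3 = 376
B: 33·0 + 18·1 + 38·2 + 16·3 + 74·3 + 31·1 = 395
D: 33·1 + 18·2 + 38·1 + 16·0 + 74·2 + 31·0 = 255
B has the highest Borda score (395).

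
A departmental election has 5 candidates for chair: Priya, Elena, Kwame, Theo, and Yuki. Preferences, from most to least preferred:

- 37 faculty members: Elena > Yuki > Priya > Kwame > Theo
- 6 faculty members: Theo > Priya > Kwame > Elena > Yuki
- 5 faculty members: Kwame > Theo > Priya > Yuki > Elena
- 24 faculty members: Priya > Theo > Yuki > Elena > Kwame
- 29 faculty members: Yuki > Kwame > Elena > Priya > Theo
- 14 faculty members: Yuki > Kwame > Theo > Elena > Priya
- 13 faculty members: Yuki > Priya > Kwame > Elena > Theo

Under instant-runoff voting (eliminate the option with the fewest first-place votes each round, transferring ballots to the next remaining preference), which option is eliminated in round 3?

Priya

Round 1: Priya 24, Elena 37, Kwame 5, Theo 6, Yuki 56. Eliminate Kwame.
Round 2: Priya 24, Elena 37, Theo 11, Yuki 56. Eliminate Theo.
Round 3: Priya 35, Elena 37, Yuki 56. Eliminate Priya.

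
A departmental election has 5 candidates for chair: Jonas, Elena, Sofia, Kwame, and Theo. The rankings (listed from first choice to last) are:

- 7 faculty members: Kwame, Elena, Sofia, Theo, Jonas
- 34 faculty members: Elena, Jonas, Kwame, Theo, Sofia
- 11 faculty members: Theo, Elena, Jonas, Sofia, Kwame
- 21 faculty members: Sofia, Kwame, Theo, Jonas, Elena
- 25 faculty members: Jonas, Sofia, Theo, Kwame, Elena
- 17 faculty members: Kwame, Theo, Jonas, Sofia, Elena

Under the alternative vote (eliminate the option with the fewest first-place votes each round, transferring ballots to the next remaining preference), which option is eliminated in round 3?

Round 1: Jonas 25, Elena 34, Sofia 21, Kwame 24, Theo 11. Eliminate Theo.
Round 2: Jonas 25, Elena 45, Sofia 21, Kwame 24. Eliminate Sofia.
Round 3: Jonas 25, Elena 45, Kwame 45. Eliminate Jonas.

Jonas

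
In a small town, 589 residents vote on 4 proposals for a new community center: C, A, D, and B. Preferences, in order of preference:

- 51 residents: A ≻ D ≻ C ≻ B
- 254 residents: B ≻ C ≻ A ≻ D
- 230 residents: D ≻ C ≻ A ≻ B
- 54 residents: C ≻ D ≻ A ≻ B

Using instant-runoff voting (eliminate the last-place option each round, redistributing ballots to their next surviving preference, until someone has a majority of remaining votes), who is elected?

D

Round 1: C 54, A 51, D 230, B 254. Eliminate A.
Round 2: C 54, D 281, B 254. Eliminate C.
Round 3: D 335, B 254. D has a majority.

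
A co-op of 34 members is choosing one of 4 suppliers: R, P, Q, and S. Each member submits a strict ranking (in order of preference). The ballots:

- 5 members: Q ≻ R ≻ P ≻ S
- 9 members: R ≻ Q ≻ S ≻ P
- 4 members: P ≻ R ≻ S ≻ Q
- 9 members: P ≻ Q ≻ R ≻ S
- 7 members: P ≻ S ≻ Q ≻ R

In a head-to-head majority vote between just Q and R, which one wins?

Q

Voters preferring Q to R: 21; preferring R to Q: 13.
Q wins the head-to-head.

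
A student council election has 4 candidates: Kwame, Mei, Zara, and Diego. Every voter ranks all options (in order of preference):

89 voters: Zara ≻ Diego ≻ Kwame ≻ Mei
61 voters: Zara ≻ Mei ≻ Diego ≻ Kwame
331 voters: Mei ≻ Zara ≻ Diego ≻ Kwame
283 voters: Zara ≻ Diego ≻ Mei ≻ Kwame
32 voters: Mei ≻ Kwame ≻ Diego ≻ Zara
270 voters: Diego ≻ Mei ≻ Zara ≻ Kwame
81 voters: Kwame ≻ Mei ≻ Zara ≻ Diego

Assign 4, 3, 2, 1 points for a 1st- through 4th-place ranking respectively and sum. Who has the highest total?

Zara

Kwame: 89·2 + 61·1 + 331·1 + 283·1 + 32·3 + 270·1 + 81·4 = 1543
Mei: 89·1 + 61·3 + 331·4 + 283·2 + 32·4 + 270·3 + 81·3 = 3343
Zara: 89·4 + 61·4 + 331·3 + 283·4 + 32·1 + 270·2 + 81·2 = 3459
Diego: 89·3 + 61·2 + 331·2 + 283·3 + 32·2 + 270·4 + 81·1 = 3125
Zara has the highest Borda score (3459).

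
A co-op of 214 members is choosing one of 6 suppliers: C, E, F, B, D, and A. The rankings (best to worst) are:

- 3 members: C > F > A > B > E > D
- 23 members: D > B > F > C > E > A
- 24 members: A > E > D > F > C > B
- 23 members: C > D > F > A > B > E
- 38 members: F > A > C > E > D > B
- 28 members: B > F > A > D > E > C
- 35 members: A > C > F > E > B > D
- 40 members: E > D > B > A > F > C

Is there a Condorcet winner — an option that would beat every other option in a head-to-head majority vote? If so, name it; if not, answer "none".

none

Checking pairwise contests:
F beats C 153–61.
C beats E 122–92.
D beats F 110–104.
C beats B 123–91.
E beats D 140–74.
F beats A 115–99.
Every option loses at least one head-to-head, so there is no Condorcet winner.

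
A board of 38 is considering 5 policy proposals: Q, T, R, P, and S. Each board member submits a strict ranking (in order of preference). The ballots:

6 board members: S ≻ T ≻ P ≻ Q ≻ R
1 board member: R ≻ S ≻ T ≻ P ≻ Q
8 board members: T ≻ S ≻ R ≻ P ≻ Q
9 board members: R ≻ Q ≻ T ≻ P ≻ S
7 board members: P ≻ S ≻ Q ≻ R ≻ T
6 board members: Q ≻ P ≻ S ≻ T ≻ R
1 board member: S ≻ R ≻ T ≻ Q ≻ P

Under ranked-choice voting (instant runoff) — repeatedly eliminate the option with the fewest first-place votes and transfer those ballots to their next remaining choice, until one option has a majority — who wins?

T

Round 1: Q 6, T 8, R 10, P 7, S 7. Eliminate Q.
Round 2: T 8, R 10, P 13, S 7. Eliminate S.
Round 3: T 14, R 11, P 13. Eliminate R.
Round 4: T 25, P 13. T has a majority.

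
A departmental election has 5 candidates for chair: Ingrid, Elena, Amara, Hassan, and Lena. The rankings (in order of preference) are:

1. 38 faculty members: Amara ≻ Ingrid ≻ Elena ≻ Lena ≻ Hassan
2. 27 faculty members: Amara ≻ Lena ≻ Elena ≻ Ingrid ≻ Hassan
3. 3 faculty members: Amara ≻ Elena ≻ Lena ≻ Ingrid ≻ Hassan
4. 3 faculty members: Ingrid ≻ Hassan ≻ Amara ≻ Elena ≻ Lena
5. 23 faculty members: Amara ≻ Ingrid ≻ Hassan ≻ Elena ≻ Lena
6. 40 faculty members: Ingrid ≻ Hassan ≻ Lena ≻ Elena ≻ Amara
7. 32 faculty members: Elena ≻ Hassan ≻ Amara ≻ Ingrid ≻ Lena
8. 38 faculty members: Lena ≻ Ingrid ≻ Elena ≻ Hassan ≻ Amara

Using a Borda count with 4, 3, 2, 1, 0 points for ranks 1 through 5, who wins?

Ingrid: 38·3 + 27·1 + 3·1 + 3·4 + 23·3 + 40·4 + 32·1 + 38·3 = 531
Elena: 38·2 + 27·2 + 3·3 + 3·1 + 23·1 + 40·1 + 32·4 + 38·2 = 409
Amara: 38·4 + 27·4 + 3·4 + 3·2 + 23·4 + 40·0 + 32·2 + 38·0 = 434
Hassan: 38·0 + 27·0 + 3·0 + 3·3 + 23·2 + 40·3 + 32·3 + 38·1 = 309
Lena: 38·1 + 27·3 + 3·2 + 3·0 + 23·0 + 40·2 + 32·0 + 38·4 = 357
Ingrid has the highest Borda score (531).

Ingrid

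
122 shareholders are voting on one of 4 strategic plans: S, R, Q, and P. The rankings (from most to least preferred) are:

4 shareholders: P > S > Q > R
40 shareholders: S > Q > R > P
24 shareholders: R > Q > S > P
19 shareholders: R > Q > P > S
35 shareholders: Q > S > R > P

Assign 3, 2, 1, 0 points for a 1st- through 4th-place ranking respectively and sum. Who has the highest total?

S: 4·2 + 40·3 + 24·1 + 19·0 + 35·2 = 222
R: 4·0 + 40·1 + 24·3 + 19·3 + 35·1 = 204
Q: 4·1 + 40·2 + 24·2 + 19·2 + 35·3 = 275
P: 4·3 + 40·0 + 24·0 + 19·1 + 35·0 = 31
Q has the highest Borda score (275).

Q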